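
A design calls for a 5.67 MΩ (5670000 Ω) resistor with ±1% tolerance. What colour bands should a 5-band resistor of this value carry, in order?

green, blue, violet, yellow, brown

5670000 Ω = 567 × 10^4.
5 → green
6 → blue
7 → violet
Multiplier 10^4 → yellow.
±1% tolerance → brown.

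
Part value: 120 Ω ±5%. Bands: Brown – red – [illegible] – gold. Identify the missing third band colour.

120 Ω = 12 × 10^1.
The third band is the multiplier, 10^1, which is brown.

brown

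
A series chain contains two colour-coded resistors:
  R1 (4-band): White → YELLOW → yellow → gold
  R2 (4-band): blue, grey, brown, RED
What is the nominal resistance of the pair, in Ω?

940680 Ω

R1: white, yellow → 94; yellow ×10^4 → 940000 Ω.
R2: blue, grey → 68; brown ×10 → 680 Ω.
Series: 940000 + 680 = 940680 Ω.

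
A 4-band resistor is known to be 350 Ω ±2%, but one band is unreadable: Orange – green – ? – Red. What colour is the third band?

brown

350 Ω = 35 × 10^1.
The third band is the multiplier, 10^1, which is brown.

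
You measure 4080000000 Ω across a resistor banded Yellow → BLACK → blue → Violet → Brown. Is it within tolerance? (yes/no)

yes

Yellow → 4 (first significant figure)
Black → 0 (second significant figure)
Blue → 6 (third significant figure)
Violet → ×10^7 multiplier
Brown → ±1% tolerance
406 × 10000000 = 4060000000 Ω
Allowed range: 4019400000 Ω to 4100600000 Ω.
4080000000 Ω lies inside that range.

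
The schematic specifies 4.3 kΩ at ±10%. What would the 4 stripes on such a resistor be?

yellow, orange, red, silver

4300 Ω = 43 × 10^2.
4 → yellow
3 → orange
Multiplier 10^2 → red.
±10% tolerance → silver.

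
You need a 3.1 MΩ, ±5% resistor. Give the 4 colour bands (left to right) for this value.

3100000 Ω = 31 × 10^5.
3 → orange
1 → brown
Multiplier 10^5 → green.
±5% tolerance → gold.

orange, brown, green, gold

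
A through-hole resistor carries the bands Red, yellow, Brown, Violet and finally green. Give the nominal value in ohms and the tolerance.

Red → 2 (first significant figure)
Yellow → 4 (second significant figure)
Brown → 1 (third significant figure)
Violet → ×10^7 multiplier
Green → ±0.5% tolerance
241 × 10000000 = 2410000000 Ω

2410000000 Ω ±0.5%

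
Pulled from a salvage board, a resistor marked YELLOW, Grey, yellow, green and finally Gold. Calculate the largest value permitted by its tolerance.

50820000 Ω

Yellow → 4 (first significant figure)
Grey → 8 (second significant figure)
Yellow → 4 (third significant figure)
Green → ×10^5 multiplier
Gold → ±5% tolerance
484 × 100000 = 48400000 Ω
Largest = 48400000 × (1 + 5/100) = 50820000 Ω.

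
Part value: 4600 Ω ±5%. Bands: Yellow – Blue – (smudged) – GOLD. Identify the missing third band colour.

4600 Ω = 46 × 10^2.
The third band is the multiplier, 10^2, which is red.

red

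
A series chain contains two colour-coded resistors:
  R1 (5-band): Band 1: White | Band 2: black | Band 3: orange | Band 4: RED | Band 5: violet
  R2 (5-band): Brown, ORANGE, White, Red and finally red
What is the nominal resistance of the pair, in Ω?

104200 Ω

R1: white, black, orange → 903; red ×10^2 → 90300 Ω.
R2: brown, orange, white → 139; red ×10^2 → 13900 Ω.
Series: 90300 + 13900 = 104200 Ω.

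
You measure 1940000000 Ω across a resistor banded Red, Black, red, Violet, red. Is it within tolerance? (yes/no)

Red → 2 (first significant figure)
Black → 0 (second significant figure)
Red → 2 (third significant figure)
Violet → ×10^7 multiplier
Red → ±2% tolerance
202 × 10000000 = 2020000000 Ω
Allowed range: 1979600000 Ω to 2060400000 Ω.
1940000000 Ω lies outside that range.

no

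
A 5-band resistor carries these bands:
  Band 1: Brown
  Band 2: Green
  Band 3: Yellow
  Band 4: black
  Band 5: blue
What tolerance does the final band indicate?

The last band, blue, is the tolerance band.
Blue corresponds to ±0.25%.

±0.25%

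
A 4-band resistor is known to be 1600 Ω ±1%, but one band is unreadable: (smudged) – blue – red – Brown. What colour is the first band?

brown

1600 Ω = 16 × 10^2.
The first band gives digit 1 of the significand, and 1 is brown.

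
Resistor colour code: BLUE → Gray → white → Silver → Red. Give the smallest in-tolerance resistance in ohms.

Blue → 6 (first significant figure)
Grey → 8 (second significant figure)
White → 9 (third significant figure)
Silver → ×0.01 multiplier
Red → ±2% tolerance
689 × 0.01 = 6.89 Ω
Smallest = 6.89 × (1 − 2/100) = 6.7522 Ω.

6.7522 Ω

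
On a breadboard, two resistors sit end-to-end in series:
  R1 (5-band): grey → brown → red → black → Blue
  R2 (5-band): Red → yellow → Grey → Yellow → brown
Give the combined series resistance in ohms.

2480812 Ω

R1: grey, brown, red → 812; black ×1 → 812 Ω.
R2: red, yellow, grey → 248; yellow ×10^4 → 2480000 Ω.
Series: 812 + 2480000 = 2480812 Ω.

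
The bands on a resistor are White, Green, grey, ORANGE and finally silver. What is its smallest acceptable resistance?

862200 Ω

White → 9 (first significant figure)
Green → 5 (second significant figure)
Grey → 8 (third significant figure)
Orange → ×10^3 multiplier
Silver → ±10% tolerance
958 × 1000 = 958000 Ω
Smallest = 958000 × (1 − 10/100) = 862200 Ω.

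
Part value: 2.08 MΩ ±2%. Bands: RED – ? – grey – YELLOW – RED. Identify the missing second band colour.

black

2080000 Ω = 208 × 10^4.
The second band gives digit 0 of the significand, and 0 is black.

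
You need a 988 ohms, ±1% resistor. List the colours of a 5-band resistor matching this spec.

988 Ω = 988 × 10^0.
9 → white
8 → grey
8 → grey
Multiplier 10^0 → black.
±1% tolerance → brown.

white, grey, grey, black, brown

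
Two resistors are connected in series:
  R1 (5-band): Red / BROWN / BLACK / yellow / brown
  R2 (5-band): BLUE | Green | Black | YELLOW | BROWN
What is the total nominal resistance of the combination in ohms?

R1: red, brown, black → 210; yellow ×10^4 → 2100000 Ω.
R2: blue, green, black → 650; yellow ×10^4 → 6500000 Ω.
Series: 2100000 + 6500000 = 8600000 Ω.

8600000 Ω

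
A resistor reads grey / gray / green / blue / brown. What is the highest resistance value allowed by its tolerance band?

893850000 Ω

Grey → 8 (first significant figure)
Grey → 8 (second significant figure)
Green → 5 (third significant figure)
Blue → ×10^6 multiplier
Brown → ±1% tolerance
885 × 1000000 = 885000000 Ω
Highest = 885000000 × (1 + 1/100) = 893850000 Ω.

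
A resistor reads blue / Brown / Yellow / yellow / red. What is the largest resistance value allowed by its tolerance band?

Blue → 6 (first significant figure)
Brown → 1 (second significant figure)
Yellow → 4 (third significant figure)
Yellow → ×10^4 multiplier
Red → ±2% tolerance
614 × 10000 = 6140000 Ω
Largest = 6140000 × (1 + 2/100) = 6262800 Ω.

6262800 Ω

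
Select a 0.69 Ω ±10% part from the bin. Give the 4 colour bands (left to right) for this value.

blue, white, silver, silver

0.69 Ω = 69 × 10^-2.
6 → blue
9 → white
Multiplier 10^-2 → silver.
±10% tolerance → silver.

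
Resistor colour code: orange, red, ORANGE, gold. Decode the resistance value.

Orange → 3 (first significant figure)
Red → 2 (second significant figure)
Orange → ×10^3 multiplier
32 × 1000 = 32000 Ω

32000 Ω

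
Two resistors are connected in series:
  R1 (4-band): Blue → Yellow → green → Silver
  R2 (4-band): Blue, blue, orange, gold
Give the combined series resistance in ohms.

6466000 Ω

R1: blue, yellow → 64; green ×10^5 → 6400000 Ω.
R2: blue, blue → 66; orange ×10^3 → 66000 Ω.
Series: 6400000 + 66000 = 6466000 Ω.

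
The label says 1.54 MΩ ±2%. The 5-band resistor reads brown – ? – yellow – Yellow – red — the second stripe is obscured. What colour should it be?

1540000 Ω = 154 × 10^4.
The second band gives digit 5 of the significand, and 5 is green.

green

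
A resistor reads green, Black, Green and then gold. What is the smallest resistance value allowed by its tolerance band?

Green → 5 (first significant figure)
Black → 0 (second significant figure)
Green → ×10^5 multiplier
Gold → ±5% tolerance
50 × 100000 = 5000000 Ω
Smallest = 5000000 × (1 − 5/100) = 4750000 Ω.

4750000 Ω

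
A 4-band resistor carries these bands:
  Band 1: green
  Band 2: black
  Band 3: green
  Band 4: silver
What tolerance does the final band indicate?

±10%

The last band, silver, is the tolerance band.
Silver corresponds to ±10%.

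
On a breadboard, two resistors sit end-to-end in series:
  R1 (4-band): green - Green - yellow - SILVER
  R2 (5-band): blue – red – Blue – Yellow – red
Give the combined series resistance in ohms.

6810000 Ω

R1: green, green → 55; yellow ×10^4 → 550000 Ω.
R2: blue, red, blue → 626; yellow ×10^4 → 6260000 Ω.
Series: 550000 + 6260000 = 6810000 Ω.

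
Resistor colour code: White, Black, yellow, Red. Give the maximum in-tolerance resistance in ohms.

918000 Ω

White → 9 (first significant figure)
Black → 0 (second significant figure)
Yellow → ×10^4 multiplier
Red → ±2% tolerance
90 × 10000 = 900000 Ω
Maximum = 900000 × (1 + 2/100) = 918000 Ω.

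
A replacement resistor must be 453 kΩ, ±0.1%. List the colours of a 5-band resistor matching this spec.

yellow, green, orange, orange, violet

453000 Ω = 453 × 10^3.
4 → yellow
5 → green
3 → orange
Multiplier 10^3 → orange.
±0.1% tolerance → violet.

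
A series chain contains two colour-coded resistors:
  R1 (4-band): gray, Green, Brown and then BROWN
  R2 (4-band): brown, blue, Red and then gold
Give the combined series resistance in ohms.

R1: grey, green → 85; brown ×10 → 850 Ω.
R2: brown, blue → 16; red ×10^2 → 1600 Ω.
Series: 850 + 1600 = 2450 Ω.

2450 Ω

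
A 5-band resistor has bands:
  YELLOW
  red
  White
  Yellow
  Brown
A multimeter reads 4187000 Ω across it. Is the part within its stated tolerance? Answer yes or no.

no

Yellow → 4 (first significant figure)
Red → 2 (second significant figure)
White → 9 (third significant figure)
Yellow → ×10^4 multiplier
Brown → ±1% tolerance
429 × 10000 = 4290000 Ω
Allowed range: 4247100 Ω to 4332900 Ω.
4187000 Ω lies outside that range.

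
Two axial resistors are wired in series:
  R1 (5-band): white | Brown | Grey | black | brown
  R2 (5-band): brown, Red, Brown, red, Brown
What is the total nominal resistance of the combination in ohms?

R1: white, brown, grey → 918; black ×1 → 918 Ω.
R2: brown, red, brown → 121; red ×10^2 → 12100 Ω.
Series: 918 + 12100 = 13018 Ω.

13018 Ω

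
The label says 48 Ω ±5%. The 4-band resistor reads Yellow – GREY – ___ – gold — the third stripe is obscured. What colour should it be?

black

48 Ω = 48 × 10^0.
The third band is the multiplier, 10^0, which is black.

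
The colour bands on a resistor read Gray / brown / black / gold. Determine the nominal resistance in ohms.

81 Ω

Grey → 8 (first significant figure)
Brown → 1 (second significant figure)
Black → ×1 multiplier
81 × 1 = 81 Ω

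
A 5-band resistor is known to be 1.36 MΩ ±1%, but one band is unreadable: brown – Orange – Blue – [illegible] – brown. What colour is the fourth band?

1360000 Ω = 136 × 10^4.
The fourth band is the multiplier, 10^4, which is yellow.

yellow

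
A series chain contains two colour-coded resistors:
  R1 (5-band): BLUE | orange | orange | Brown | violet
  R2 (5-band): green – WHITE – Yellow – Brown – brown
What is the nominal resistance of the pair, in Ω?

R1: blue, orange, orange → 633; brown ×10 → 6330 Ω.
R2: green, white, yellow → 594; brown ×10 → 5940 Ω.
Series: 6330 + 5940 = 12270 Ω.

12270 Ω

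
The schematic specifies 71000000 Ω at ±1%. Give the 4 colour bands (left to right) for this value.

violet, brown, blue, brown

71000000 Ω = 71 × 10^6.
7 → violet
1 → brown
Multiplier 10^6 → blue.
±1% tolerance → brown.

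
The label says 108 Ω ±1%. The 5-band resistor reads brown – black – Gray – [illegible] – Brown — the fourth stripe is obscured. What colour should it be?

black

108 Ω = 108 × 10^0.
The fourth band is the multiplier, 10^0, which is black.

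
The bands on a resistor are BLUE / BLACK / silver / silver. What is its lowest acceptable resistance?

Blue → 6 (first significant figure)
Black → 0 (second significant figure)
Silver → ×0.01 multiplier
Silver → ±10% tolerance
60 × 0.01 = 0.6 Ω
Lowest = 0.6 × (1 − 10/100) = 0.54 Ω.

0.54 Ω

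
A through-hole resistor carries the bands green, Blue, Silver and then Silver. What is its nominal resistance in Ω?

0.56 Ω

Green → 5 (first significant figure)
Blue → 6 (second significant figure)
Silver → ×0.01 multiplier
56 × 0.01 = 0.56 Ω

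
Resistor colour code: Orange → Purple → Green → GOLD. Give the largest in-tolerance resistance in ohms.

Orange → 3 (first significant figure)
Violet → 7 (second significant figure)
Green → ×10^5 multiplier
Gold → ±5% tolerance
37 × 100000 = 3700000 Ω
Largest = 3700000 × (1 + 5/100) = 3885000 Ω.

3885000 Ω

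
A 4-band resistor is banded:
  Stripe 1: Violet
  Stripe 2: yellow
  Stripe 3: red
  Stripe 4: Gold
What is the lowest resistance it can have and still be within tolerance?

Violet → 7 (first significant figure)
Yellow → 4 (second significant figure)
Red → ×10^2 multiplier
Gold → ±5% tolerance
74 × 100 = 7400 Ω
Lowest = 7400 × (1 − 5/100) = 7030 Ω.

7030 Ω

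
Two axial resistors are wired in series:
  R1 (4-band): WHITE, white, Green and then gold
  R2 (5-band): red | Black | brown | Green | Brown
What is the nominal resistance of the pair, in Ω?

30000000 Ω

R1: white, white → 99; green ×10^5 → 9900000 Ω.
R2: red, black, brown → 201; green ×10^5 → 20100000 Ω.
Series: 9900000 + 20100000 = 30000000 Ω.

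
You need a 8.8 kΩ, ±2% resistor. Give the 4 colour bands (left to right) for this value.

grey, grey, red, red

8800 Ω = 88 × 10^2.
8 → grey
8 → grey
Multiplier 10^2 → red.
±2% tolerance → red.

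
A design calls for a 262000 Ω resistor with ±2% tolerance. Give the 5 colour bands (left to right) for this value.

red, blue, red, orange, red

262000 Ω = 262 × 10^3.
2 → red
6 → blue
2 → red
Multiplier 10^3 → orange.
±2% tolerance → red.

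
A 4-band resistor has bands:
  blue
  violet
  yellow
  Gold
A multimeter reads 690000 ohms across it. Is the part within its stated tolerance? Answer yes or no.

Blue → 6 (first significant figure)
Violet → 7 (second significant figure)
Yellow → ×10^4 multiplier
Gold → ±5% tolerance
67 × 10000 = 670000 Ω
Allowed range: 636500 Ω to 703500 Ω.
690000 ohms lies inside that range.

yes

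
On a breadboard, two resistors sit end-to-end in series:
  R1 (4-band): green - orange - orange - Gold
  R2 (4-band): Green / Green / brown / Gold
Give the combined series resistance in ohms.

53550 Ω

R1: green, orange → 53; orange ×10^3 → 53000 Ω.
R2: green, green → 55; brown ×10 → 550 Ω.
Series: 53000 + 550 = 53550 Ω.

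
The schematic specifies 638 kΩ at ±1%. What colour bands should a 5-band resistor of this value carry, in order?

blue, orange, grey, orange, brown

638000 Ω = 638 × 10^3.
6 → blue
3 → orange
8 → grey
Multiplier 10^3 → orange.
±1% tolerance → brown.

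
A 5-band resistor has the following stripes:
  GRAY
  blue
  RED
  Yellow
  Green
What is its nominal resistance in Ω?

Grey → 8 (first significant figure)
Blue → 6 (second significant figure)
Red → 2 (third significant figure)
Yellow → ×10^4 multiplier
862 × 10000 = 8620000 Ω

8620000 Ω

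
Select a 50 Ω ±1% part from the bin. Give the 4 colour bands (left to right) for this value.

green, black, black, brown

50 Ω = 50 × 10^0.
5 → green
0 → black
Multiplier 10^0 → black.
±1% tolerance → brown.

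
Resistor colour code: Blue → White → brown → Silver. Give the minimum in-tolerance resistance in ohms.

621 Ω

Blue → 6 (first significant figure)
White → 9 (second significant figure)
Brown → ×10 multiplier
Silver → ±10% tolerance
69 × 10 = 690 Ω
Minimum = 690 × (1 − 10/100) = 621 Ω.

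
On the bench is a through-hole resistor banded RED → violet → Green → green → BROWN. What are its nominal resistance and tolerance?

27500000 Ω ±1%

Red → 2 (first significant figure)
Violet → 7 (second significant figure)
Green → 5 (third significant figure)
Green → ×10^5 multiplier
Brown → ±1% tolerance
275 × 100000 = 27500000 Ω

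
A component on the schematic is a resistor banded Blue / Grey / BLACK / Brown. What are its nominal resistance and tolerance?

Blue → 6 (first significant figure)
Grey → 8 (second significant figure)
Black → ×1 multiplier
Brown → ±1% tolerance
68 × 1 = 68 Ω

68 Ω ±1%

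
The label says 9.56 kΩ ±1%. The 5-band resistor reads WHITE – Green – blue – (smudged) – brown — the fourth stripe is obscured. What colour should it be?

brown

9560 Ω = 956 × 10^1.
The fourth band is the multiplier, 10^1, which is brown.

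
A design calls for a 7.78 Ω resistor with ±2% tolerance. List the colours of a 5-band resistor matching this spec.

7.78 Ω = 778 × 10^-2.
7 → violet
7 → violet
8 → grey
Multiplier 10^-2 → silver.
±2% tolerance → red.

violet, violet, grey, silver, red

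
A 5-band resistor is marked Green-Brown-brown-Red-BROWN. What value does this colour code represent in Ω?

Green → 5 (first significant figure)
Brown → 1 (second significant figure)
Brown → 1 (third significant figure)
Red → ×10^2 multiplier
511 × 100 = 51100 Ω

51100 Ω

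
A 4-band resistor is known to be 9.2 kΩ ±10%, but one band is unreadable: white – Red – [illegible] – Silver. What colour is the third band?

red

9200 Ω = 92 × 10^2.
The third band is the multiplier, 10^2, which is red.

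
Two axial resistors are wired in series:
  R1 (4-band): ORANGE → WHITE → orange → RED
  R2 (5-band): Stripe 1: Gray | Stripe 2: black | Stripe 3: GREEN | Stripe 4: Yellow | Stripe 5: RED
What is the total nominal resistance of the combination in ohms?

8089000 Ω

R1: orange, white → 39; orange ×10^3 → 39000 Ω.
R2: grey, black, green → 805; yellow ×10^4 → 8050000 Ω.
Series: 39000 + 8050000 = 8089000 Ω.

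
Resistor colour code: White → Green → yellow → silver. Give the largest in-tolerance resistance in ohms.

White → 9 (first significant figure)
Green → 5 (second significant figure)
Yellow → ×10^4 multiplier
Silver → ±10% tolerance
95 × 10000 = 950000 Ω
Largest = 950000 × (1 + 10/100) = 1045000 Ω.

1045000 Ω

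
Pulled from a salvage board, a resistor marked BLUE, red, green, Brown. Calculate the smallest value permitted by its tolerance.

6138000 Ω

Blue → 6 (first significant figure)
Red → 2 (second significant figure)
Green → ×10^5 multiplier
Brown → ±1% tolerance
62 × 100000 = 6200000 Ω
Smallest = 6200000 × (1 − 1/100) = 6138000 Ω.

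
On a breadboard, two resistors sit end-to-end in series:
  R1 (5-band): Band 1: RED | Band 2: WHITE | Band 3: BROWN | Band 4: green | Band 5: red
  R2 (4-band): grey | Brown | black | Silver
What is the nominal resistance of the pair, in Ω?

29100081 Ω

R1: red, white, brown → 291; green ×10^5 → 29100000 Ω.
R2: grey, brown → 81; black ×1 → 81 Ω.
Series: 29100000 + 81 = 29100081 Ω.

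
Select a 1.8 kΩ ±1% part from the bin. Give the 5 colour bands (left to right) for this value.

brown, grey, black, brown, brown

1800 Ω = 180 × 10^1.
1 → brown
8 → grey
0 → black
Multiplier 10^1 → brown.
±1% tolerance → brown.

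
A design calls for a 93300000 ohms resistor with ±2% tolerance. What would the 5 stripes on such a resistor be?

93300000 Ω = 933 × 10^5.
9 → white
3 → orange
3 → orange
Multiplier 10^5 → green.
±2% tolerance → red.

white, orange, orange, green, red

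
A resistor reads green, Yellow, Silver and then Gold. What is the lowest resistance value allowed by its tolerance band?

0.513 Ω

Green → 5 (first significant figure)
Yellow → 4 (second significant figure)
Silver → ×0.01 multiplier
Gold → ±5% tolerance
54 × 0.01 = 0.54 Ω
Lowest = 0.54 × (1 − 5/100) = 0.513 Ω.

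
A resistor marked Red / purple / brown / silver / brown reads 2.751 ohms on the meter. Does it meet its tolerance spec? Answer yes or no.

no

Red → 2 (first significant figure)
Violet → 7 (second significant figure)
Brown → 1 (third significant figure)
Silver → ×0.01 multiplier
Brown → ±1% tolerance
271 × 0.01 = 2.71 Ω
Allowed range: 2.6829 Ω to 2.7371 Ω.
2.751 ohms lies outside that range.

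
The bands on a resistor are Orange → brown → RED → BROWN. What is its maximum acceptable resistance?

Orange → 3 (first significant figure)
Brown → 1 (second significant figure)
Red → ×10^2 multiplier
Brown → ±1% tolerance
31 × 100 = 3100 Ω
Maximum = 3100 × (1 + 1/100) = 3131 Ω.

3131 Ω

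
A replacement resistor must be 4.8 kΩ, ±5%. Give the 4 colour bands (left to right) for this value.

yellow, grey, red, gold

4800 Ω = 48 × 10^2.
4 → yellow
8 → grey
Multiplier 10^2 → red.
±5% tolerance → gold.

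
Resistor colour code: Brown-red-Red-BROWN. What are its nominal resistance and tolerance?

1200 Ω ±1%

Brown → 1 (first significant figure)
Red → 2 (second significant figure)
Red → ×10^2 multiplier
Brown → ±1% tolerance
12 × 100 = 1200 Ω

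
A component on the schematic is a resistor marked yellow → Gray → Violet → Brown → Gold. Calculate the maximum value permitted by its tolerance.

5113.5 Ω

Yellow → 4 (first significant figure)
Grey → 8 (second significant figure)
Violet → 7 (third significant figure)
Brown → ×10 multiplier
Gold → ±5% tolerance
487 × 10 = 4870 Ω
Maximum = 4870 × (1 + 5/100) = 5113.5 Ω.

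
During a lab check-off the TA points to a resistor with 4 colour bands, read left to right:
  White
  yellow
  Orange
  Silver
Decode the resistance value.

White → 9 (first significant figure)
Yellow → 4 (second significant figure)
Orange → ×10^3 multiplier
94 × 1000 = 94000 Ω

94000 Ω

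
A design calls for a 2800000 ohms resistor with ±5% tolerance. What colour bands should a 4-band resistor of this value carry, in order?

red, grey, green, gold

2800000 Ω = 28 × 10^5.
2 → red
8 → grey
Multiplier 10^5 → green.
±5% tolerance → gold.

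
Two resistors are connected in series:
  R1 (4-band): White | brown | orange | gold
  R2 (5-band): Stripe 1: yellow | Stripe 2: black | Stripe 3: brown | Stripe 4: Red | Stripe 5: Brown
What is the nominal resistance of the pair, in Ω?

131100 Ω

R1: white, brown → 91; orange ×10^3 → 91000 Ω.
R2: yellow, black, brown → 401; red ×10^2 → 40100 Ω.
Series: 91000 + 40100 = 131100 Ω.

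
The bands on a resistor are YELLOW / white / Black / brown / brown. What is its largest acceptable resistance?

4949 Ω

Yellow → 4 (first significant figure)
White → 9 (second significant figure)
Black → 0 (third significant figure)
Brown → ×10 multiplier
Brown → ±1% tolerance
490 × 10 = 4900 Ω
Largest = 4900 × (1 + 1/100) = 4949 Ω.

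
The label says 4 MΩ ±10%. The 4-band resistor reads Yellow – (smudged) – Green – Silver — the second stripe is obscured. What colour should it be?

black

4000000 Ω = 40 × 10^5.
The second band gives digit 0 of the significand, and 0 is black.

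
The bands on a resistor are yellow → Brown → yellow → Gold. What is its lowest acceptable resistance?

389500 Ω

Yellow → 4 (first significant figure)
Brown → 1 (second significant figure)
Yellow → ×10^4 multiplier
Gold → ±5% tolerance
41 × 10000 = 410000 Ω
Lowest = 410000 × (1 − 5/100) = 389500 Ω.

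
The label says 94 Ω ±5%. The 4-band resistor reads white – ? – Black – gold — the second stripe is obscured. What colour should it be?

yellow

94 Ω = 94 × 10^0.
The second band gives digit 4 of the significand, and 4 is yellow.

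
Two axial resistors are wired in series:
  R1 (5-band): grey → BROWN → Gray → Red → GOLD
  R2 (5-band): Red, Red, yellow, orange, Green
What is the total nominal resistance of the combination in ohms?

305800 Ω

R1: grey, brown, grey → 818; red ×10^2 → 81800 Ω.
R2: red, red, yellow → 224; orange ×10^3 → 224000 Ω.
Series: 81800 + 224000 = 305800 Ω.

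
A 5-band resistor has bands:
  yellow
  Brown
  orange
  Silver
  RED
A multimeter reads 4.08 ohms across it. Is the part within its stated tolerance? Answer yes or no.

yes

Yellow → 4 (first significant figure)
Brown → 1 (second significant figure)
Orange → 3 (third significant figure)
Silver → ×0.01 multiplier
Red → ±2% tolerance
413 × 0.01 = 4.13 Ω
Allowed range: 4.0474 Ω to 4.2126 Ω.
4.08 ohms lies inside that range.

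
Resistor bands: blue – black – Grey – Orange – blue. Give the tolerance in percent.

±0.25%

The last band, blue, is the tolerance band.
Blue corresponds to ±0.25%.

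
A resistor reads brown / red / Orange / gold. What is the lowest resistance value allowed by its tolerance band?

11400 Ω

Brown → 1 (first significant figure)
Red → 2 (second significant figure)
Orange → ×10^3 multiplier
Gold → ±5% tolerance
12 × 1000 = 12000 Ω
Lowest = 12000 × (1 − 5/100) = 11400 Ω.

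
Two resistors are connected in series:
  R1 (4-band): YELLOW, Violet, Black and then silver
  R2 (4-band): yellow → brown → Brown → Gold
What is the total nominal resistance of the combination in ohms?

R1: yellow, violet → 47; black ×1 → 47 Ω.
R2: yellow, brown → 41; brown ×10 → 410 Ω.
Series: 47 + 410 = 457 Ω.

457 Ω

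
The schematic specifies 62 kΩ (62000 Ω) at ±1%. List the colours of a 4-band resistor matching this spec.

62000 Ω = 62 × 10^3.
6 → blue
2 → red
Multiplier 10^3 → orange.
±1% tolerance → brown.

blue, red, orange, brown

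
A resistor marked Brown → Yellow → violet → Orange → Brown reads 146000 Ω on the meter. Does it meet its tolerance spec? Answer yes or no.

Brown → 1 (first significant figure)
Yellow → 4 (second significant figure)
Violet → 7 (third significant figure)
Orange → ×10^3 multiplier
Brown → ±1% tolerance
147 × 1000 = 147000 Ω
Allowed range: 145530 Ω to 148470 Ω.
146000 Ω lies inside that range.

yes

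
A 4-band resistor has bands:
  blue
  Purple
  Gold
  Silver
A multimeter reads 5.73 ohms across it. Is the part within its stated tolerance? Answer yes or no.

no

Blue → 6 (first significant figure)
Violet → 7 (second significant figure)
Gold → ×0.1 multiplier
Silver → ±10% tolerance
67 × 0.1 = 6.7 Ω
Allowed range: 6.03 Ω to 7.37 Ω.
5.73 ohms lies outside that range.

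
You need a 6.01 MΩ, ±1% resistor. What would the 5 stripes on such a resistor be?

blue, black, brown, yellow, brown

6010000 Ω = 601 × 10^4.
6 → blue
0 → black
1 → brown
Multiplier 10^4 → yellow.
±1% tolerance → brown.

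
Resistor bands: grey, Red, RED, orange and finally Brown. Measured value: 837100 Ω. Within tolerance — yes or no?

Grey → 8 (first significant figure)
Red → 2 (second significant figure)
Red → 2 (third significant figure)
Orange → ×10^3 multiplier
Brown → ±1% tolerance
822 × 1000 = 822000 Ω
Allowed range: 813780 Ω to 830220 Ω.
837100 Ω lies outside that range.

no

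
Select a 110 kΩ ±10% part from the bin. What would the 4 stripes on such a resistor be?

110000 Ω = 11 × 10^4.
1 → brown
1 → brown
Multiplier 10^4 → yellow.
±10% tolerance → silver.

brown, brown, yellow, silver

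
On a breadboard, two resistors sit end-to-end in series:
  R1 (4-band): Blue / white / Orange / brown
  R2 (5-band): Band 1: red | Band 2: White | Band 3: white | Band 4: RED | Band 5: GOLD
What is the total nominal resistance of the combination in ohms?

98900 Ω

R1: blue, white → 69; orange ×10^3 → 69000 Ω.
R2: red, white, white → 299; red ×10^2 → 29900 Ω.
Series: 69000 + 29900 = 98900 Ω.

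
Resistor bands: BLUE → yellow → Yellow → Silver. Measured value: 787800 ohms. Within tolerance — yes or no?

no

Blue → 6 (first significant figure)
Yellow → 4 (second significant figure)
Yellow → ×10^4 multiplier
Silver → ±10% tolerance
64 × 10000 = 640000 Ω
Allowed range: 576000 Ω to 704000 Ω.
787800 ohms lies outside that range.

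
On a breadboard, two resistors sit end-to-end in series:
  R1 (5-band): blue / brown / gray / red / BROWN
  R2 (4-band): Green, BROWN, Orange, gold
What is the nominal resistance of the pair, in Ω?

R1: blue, brown, grey → 618; red ×10^2 → 61800 Ω.
R2: green, brown → 51; orange ×10^3 → 51000 Ω.
Series: 61800 + 51000 = 112800 Ω.

112800 Ω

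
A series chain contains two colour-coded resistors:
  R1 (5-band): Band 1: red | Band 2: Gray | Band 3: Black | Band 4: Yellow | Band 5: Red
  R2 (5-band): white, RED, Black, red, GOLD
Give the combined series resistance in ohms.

R1: red, grey, black → 280; yellow ×10^4 → 2800000 Ω.
R2: white, red, black → 920; red ×10^2 → 92000 Ω.
Series: 2800000 + 92000 = 2892000 Ω.

2892000 Ω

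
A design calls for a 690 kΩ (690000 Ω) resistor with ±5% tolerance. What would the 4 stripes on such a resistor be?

blue, white, yellow, gold

690000 Ω = 69 × 10^4.
6 → blue
9 → white
Multiplier 10^4 → yellow.
±5% tolerance → gold.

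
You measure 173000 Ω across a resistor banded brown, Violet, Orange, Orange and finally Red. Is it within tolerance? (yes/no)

Brown → 1 (first significant figure)
Violet → 7 (second significant figure)
Orange → 3 (third significant figure)
Orange → ×10^3 multiplier
Red → ±2% tolerance
173 × 1000 = 173000 Ω
Allowed range: 169540 Ω to 176460 Ω.
173000 Ω lies inside that range.

yes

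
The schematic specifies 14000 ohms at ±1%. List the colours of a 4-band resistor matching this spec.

brown, yellow, orange, brown

14000 Ω = 14 × 10^3.
1 → brown
4 → yellow
Multiplier 10^3 → orange.
±1% tolerance → brown.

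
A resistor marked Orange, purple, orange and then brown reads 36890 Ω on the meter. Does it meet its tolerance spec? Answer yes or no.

yes

Orange → 3 (first significant figure)
Violet → 7 (second significant figure)
Orange → ×10^3 multiplier
Brown → ±1% tolerance
37 × 1000 = 37000 Ω
Allowed range: 36630 Ω to 37370 Ω.
36890 Ω lies inside that range.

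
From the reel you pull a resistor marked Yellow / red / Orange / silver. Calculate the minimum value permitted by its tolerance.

Yellow → 4 (first significant figure)
Red → 2 (second significant figure)
Orange → ×10^3 multiplier
Silver → ±10% tolerance
42 × 1000 = 42000 Ω
Minimum = 42000 × (1 − 10/100) = 37800 Ω.

37800 Ω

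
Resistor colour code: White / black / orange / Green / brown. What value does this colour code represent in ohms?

90300000 Ω

White → 9 (first significant figure)
Black → 0 (second significant figure)
Orange → 3 (third significant figure)
Green → ×10^5 multiplier
903 × 100000 = 90300000 Ω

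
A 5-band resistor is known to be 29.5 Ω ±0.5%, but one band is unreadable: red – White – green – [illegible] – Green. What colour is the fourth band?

29.5 Ω = 295 × 10^-1.
The fourth band is the multiplier, 10^-1, which is gold.

gold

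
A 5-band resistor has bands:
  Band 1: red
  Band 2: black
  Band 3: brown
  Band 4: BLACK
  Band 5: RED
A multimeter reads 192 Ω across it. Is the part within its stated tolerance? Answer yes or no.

no

Red → 2 (first significant figure)
Black → 0 (second significant figure)
Brown → 1 (third significant figure)
Black → ×1 multiplier
Red → ±2% tolerance
201 × 1 = 201 Ω
Allowed range: 196.98 Ω to 205.02 Ω.
192 Ω lies outside that range.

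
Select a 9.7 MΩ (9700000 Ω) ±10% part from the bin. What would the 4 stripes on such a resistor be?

white, violet, green, silver

9700000 Ω = 97 × 10^5.
9 → white
7 → violet
Multiplier 10^5 → green.
±10% tolerance → silver.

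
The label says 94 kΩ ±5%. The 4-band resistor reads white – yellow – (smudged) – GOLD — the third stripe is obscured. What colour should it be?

94000 Ω = 94 × 10^3.
The third band is the multiplier, 10^3, which is orange.

orange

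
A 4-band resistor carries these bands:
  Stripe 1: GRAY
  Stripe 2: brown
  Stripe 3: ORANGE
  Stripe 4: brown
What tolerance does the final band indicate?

±1%

The last band, brown, is the tolerance band.
Brown corresponds to ±1%.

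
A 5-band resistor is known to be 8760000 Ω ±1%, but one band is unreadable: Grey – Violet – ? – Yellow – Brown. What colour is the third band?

8760000 Ω = 876 × 10^4.
The third band gives digit 6 of the significand, and 6 is blue.

blue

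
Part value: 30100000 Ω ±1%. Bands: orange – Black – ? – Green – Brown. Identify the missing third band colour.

brown

30100000 Ω = 301 × 10^5.
The third band gives digit 1 of the significand, and 1 is brown.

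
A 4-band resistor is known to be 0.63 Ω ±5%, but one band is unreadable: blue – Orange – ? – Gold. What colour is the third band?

0.63 Ω = 63 × 10^-2.
The third band is the multiplier, 10^-2, which is silver.

silver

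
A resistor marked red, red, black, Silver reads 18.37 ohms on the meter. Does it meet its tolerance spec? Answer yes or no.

no

Red → 2 (first significant figure)
Red → 2 (second significant figure)
Black → ×1 multiplier
Silver → ±10% tolerance
22 × 1 = 22 Ω
Allowed range: 19.8 Ω to 24.2 Ω.
18.37 ohms lies outside that range.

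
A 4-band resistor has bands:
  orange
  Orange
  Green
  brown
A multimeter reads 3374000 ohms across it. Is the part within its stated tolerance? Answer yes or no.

no

Orange → 3 (first significant figure)
Orange → 3 (second significant figure)
Green → ×10^5 multiplier
Brown → ±1% tolerance
33 × 100000 = 3300000 Ω
Allowed range: 3267000 Ω to 3333000 Ω.
3374000 ohms lies outside that range.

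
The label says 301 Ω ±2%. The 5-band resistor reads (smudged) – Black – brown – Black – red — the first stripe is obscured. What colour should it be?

301 Ω = 301 × 10^0.
The first band gives digit 3 of the significand, and 3 is orange.

orange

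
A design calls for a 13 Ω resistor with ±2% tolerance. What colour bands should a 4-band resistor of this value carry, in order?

brown, orange, black, red

13 Ω = 13 × 10^0.
1 → brown
3 → orange
Multiplier 10^0 → black.
±2% tolerance → red.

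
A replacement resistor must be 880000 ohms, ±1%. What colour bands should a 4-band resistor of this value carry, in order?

grey, grey, yellow, brown

880000 Ω = 88 × 10^4.
8 → grey
8 → grey
Multiplier 10^4 → yellow.
±1% tolerance → brown.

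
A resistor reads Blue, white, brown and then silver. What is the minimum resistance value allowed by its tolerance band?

Blue → 6 (first significant figure)
White → 9 (second significant figure)
Brown → ×10 multiplier
Silver → ±10% tolerance
69 × 10 = 690 Ω
Minimum = 690 × (1 − 10/100) = 621 Ω.

621 Ω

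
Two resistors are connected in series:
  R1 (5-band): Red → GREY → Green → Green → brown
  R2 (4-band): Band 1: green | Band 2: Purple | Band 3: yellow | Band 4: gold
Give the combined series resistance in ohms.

R1: red, grey, green → 285; green ×10^5 → 28500000 Ω.
R2: green, violet → 57; yellow ×10^4 → 570000 Ω.
Series: 28500000 + 570000 = 29070000 Ω.

29070000 Ω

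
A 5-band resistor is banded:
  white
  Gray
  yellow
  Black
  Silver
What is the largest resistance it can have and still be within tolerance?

White → 9 (first significant figure)
Grey → 8 (second significant figure)
Yellow → 4 (third significant figure)
Black → ×1 multiplier
Silver → ±10% tolerance
984 × 1 = 984 Ω
Largest = 984 × (1 + 10/100) = 1082.4 Ω.

1082.4 Ω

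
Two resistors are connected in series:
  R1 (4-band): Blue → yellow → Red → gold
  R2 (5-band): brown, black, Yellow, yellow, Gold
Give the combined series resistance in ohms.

R1: blue, yellow → 64; red ×10^2 → 6400 Ω.
R2: brown, black, yellow → 104; yellow ×10^4 → 1040000 Ω.
Series: 6400 + 1040000 = 1046400 Ω.

1046400 Ω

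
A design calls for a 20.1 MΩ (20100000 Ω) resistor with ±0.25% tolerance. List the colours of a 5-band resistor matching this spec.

red, black, brown, green, blue

20100000 Ω = 201 × 10^5.
2 → red
0 → black
1 → brown
Multiplier 10^5 → green.
±0.25% tolerance → blue.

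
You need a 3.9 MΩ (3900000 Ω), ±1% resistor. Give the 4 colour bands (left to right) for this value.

orange, white, green, brown

3900000 Ω = 39 × 10^5.
3 → orange
9 → white
Multiplier 10^5 → green.
±1% tolerance → brown.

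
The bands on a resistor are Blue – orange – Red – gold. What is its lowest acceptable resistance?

5985 Ω

Blue → 6 (first significant figure)
Orange → 3 (second significant figure)
Red → ×10^2 multiplier
Gold → ±5% tolerance
63 × 100 = 6300 Ω
Lowest = 6300 × (1 − 5/100) = 5985 Ω.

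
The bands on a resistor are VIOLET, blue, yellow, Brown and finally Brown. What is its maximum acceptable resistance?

Violet → 7 (first significant figure)
Blue → 6 (second significant figure)
Yellow → 4 (third significant figure)
Brown → ×10 multiplier
Brown → ±1% tolerance
764 × 10 = 7640 Ω
Maximum = 7640 × (1 + 1/100) = 7716.4 Ω.

7716.4 Ω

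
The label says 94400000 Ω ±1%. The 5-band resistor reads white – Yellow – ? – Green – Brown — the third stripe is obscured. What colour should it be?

yellow

94400000 Ω = 944 × 10^5.
The third band gives digit 4 of the significand, and 4 is yellow.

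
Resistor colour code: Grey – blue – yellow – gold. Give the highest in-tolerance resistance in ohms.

Grey → 8 (first significant figure)
Blue → 6 (second significant figure)
Yellow → ×10^4 multiplier
Gold → ±5% tolerance
86 × 10000 = 860000 Ω
Highest = 860000 × (1 + 5/100) = 903000 Ω.

903000 Ω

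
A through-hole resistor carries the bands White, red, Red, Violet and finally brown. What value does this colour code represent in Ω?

White → 9 (first significant figure)
Red → 2 (second significant figure)
Red → 2 (third significant figure)
Violet → ×10^7 multiplier
922 × 10000000 = 9220000000 Ω

9220000000 Ω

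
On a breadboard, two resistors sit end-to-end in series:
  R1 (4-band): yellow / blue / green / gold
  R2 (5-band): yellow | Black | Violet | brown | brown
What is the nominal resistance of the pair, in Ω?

4604070 Ω

R1: yellow, blue → 46; green ×10^5 → 4600000 Ω.
R2: yellow, black, violet → 407; brown ×10 → 4070 Ω.
Series: 4600000 + 4070 = 4604070 Ω.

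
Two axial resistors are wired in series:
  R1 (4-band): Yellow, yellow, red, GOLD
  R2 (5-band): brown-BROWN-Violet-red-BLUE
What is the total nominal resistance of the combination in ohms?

16100 Ω

R1: yellow, yellow → 44; red ×10^2 → 4400 Ω.
R2: brown, brown, violet → 117; red ×10^2 → 11700 Ω.
Series: 4400 + 11700 = 16100 Ω.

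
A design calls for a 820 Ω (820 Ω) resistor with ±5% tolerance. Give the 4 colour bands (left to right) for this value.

grey, red, brown, gold

820 Ω = 82 × 10^1.
8 → grey
2 → red
Multiplier 10^1 → brown.
±5% tolerance → gold.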